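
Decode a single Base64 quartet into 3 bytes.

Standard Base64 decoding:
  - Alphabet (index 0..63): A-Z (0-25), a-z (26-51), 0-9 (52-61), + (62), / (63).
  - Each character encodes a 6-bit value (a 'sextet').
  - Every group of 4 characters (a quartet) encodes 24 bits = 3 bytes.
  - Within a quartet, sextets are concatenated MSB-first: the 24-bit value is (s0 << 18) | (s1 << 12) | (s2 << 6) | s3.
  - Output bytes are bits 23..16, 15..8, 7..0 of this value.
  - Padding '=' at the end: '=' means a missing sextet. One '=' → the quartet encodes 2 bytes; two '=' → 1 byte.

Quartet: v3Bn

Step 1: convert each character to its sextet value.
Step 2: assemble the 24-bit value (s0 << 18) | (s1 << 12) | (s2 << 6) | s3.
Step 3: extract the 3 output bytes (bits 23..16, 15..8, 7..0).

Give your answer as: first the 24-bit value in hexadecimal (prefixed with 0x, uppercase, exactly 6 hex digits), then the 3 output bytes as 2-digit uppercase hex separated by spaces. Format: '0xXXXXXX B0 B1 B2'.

Sextets: v=47, 3=55, B=1, n=39
24-bit: (47<<18) | (55<<12) | (1<<6) | 39
      = 0xBC0000 | 0x037000 | 0x000040 | 0x000027
      = 0xBF7067
Bytes: (v>>16)&0xFF=BF, (v>>8)&0xFF=70, v&0xFF=67

Answer: 0xBF7067 BF 70 67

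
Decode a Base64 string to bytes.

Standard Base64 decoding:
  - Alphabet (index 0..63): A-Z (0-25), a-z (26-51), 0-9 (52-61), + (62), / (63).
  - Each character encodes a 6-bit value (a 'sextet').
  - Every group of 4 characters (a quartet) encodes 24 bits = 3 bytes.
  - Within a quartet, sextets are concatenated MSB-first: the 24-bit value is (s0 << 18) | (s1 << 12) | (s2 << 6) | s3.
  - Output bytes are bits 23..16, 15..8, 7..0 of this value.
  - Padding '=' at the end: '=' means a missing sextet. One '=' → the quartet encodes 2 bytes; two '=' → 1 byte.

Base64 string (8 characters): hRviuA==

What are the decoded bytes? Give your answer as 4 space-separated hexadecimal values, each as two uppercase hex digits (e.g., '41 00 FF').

After char 0 ('h'=33): chars_in_quartet=1 acc=0x21 bytes_emitted=0
After char 1 ('R'=17): chars_in_quartet=2 acc=0x851 bytes_emitted=0
After char 2 ('v'=47): chars_in_quartet=3 acc=0x2146F bytes_emitted=0
After char 3 ('i'=34): chars_in_quartet=4 acc=0x851BE2 -> emit 85 1B E2, reset; bytes_emitted=3
After char 4 ('u'=46): chars_in_quartet=1 acc=0x2E bytes_emitted=3
After char 5 ('A'=0): chars_in_quartet=2 acc=0xB80 bytes_emitted=3
Padding '==': partial quartet acc=0xB80 -> emit B8; bytes_emitted=4

Answer: 85 1B E2 B8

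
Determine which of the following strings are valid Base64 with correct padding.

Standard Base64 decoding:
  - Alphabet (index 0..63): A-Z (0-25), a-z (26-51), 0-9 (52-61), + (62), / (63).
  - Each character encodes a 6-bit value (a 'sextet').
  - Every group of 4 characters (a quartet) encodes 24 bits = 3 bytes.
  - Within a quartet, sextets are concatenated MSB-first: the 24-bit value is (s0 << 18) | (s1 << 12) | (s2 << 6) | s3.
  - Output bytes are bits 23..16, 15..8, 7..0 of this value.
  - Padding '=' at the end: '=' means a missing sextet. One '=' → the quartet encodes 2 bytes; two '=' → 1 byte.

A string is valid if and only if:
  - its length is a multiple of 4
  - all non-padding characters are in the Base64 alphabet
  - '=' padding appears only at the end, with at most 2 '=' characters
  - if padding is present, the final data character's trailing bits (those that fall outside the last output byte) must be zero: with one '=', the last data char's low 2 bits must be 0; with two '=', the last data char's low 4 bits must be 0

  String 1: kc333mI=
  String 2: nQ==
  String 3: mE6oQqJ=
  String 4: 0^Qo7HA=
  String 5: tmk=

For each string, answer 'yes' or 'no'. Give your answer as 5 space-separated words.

Answer: yes yes no no yes

Derivation:
String 1: 'kc333mI=' → valid
String 2: 'nQ==' → valid
String 3: 'mE6oQqJ=' → invalid (bad trailing bits)
String 4: '0^Qo7HA=' → invalid (bad char(s): ['^'])
String 5: 'tmk=' → valid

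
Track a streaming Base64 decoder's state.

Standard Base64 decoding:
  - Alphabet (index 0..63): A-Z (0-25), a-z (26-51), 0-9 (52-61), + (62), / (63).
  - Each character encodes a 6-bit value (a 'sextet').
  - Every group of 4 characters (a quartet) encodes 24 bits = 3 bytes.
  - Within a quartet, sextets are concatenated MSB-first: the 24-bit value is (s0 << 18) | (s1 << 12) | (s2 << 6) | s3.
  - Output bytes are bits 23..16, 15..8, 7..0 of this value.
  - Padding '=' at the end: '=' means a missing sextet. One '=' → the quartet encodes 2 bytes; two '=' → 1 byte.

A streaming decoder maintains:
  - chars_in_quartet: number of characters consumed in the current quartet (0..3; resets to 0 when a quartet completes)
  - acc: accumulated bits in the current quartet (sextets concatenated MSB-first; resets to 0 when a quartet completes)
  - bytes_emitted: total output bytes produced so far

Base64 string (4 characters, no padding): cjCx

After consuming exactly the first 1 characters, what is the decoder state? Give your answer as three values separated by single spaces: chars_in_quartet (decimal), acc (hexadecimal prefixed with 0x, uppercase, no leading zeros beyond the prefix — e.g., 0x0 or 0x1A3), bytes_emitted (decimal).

Answer: 1 0x1C 0

Derivation:
After char 0 ('c'=28): chars_in_quartet=1 acc=0x1C bytes_emitted=0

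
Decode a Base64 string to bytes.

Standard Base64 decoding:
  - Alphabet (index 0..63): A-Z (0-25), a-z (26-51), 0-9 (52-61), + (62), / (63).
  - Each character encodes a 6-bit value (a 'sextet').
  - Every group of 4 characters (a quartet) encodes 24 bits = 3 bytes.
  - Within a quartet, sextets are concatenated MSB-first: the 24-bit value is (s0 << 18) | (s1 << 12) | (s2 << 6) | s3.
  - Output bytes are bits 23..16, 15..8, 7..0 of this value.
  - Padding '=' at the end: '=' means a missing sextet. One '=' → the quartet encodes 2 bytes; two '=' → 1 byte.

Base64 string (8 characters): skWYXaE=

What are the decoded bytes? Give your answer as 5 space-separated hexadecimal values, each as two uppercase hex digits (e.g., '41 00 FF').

After char 0 ('s'=44): chars_in_quartet=1 acc=0x2C bytes_emitted=0
After char 1 ('k'=36): chars_in_quartet=2 acc=0xB24 bytes_emitted=0
After char 2 ('W'=22): chars_in_quartet=3 acc=0x2C916 bytes_emitted=0
After char 3 ('Y'=24): chars_in_quartet=4 acc=0xB24598 -> emit B2 45 98, reset; bytes_emitted=3
After char 4 ('X'=23): chars_in_quartet=1 acc=0x17 bytes_emitted=3
After char 5 ('a'=26): chars_in_quartet=2 acc=0x5DA bytes_emitted=3
After char 6 ('E'=4): chars_in_quartet=3 acc=0x17684 bytes_emitted=3
Padding '=': partial quartet acc=0x17684 -> emit 5D A1; bytes_emitted=5

Answer: B2 45 98 5D A1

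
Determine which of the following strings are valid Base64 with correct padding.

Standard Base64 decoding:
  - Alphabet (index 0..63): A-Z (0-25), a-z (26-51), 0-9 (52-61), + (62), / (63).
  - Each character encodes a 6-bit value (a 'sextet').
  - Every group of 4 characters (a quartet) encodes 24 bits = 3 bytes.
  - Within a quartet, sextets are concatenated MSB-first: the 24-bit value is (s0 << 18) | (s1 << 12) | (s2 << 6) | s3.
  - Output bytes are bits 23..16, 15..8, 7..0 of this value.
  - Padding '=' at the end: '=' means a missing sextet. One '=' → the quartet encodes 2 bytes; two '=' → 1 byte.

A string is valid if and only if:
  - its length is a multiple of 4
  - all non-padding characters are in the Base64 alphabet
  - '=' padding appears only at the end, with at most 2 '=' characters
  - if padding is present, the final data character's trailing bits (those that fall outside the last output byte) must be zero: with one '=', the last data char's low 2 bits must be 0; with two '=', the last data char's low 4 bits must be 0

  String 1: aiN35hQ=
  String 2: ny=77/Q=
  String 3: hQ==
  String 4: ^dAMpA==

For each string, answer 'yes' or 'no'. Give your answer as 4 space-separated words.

Answer: yes no yes no

Derivation:
String 1: 'aiN35hQ=' → valid
String 2: 'ny=77/Q=' → invalid (bad char(s): ['=']; '=' in middle)
String 3: 'hQ==' → valid
String 4: '^dAMpA==' → invalid (bad char(s): ['^'])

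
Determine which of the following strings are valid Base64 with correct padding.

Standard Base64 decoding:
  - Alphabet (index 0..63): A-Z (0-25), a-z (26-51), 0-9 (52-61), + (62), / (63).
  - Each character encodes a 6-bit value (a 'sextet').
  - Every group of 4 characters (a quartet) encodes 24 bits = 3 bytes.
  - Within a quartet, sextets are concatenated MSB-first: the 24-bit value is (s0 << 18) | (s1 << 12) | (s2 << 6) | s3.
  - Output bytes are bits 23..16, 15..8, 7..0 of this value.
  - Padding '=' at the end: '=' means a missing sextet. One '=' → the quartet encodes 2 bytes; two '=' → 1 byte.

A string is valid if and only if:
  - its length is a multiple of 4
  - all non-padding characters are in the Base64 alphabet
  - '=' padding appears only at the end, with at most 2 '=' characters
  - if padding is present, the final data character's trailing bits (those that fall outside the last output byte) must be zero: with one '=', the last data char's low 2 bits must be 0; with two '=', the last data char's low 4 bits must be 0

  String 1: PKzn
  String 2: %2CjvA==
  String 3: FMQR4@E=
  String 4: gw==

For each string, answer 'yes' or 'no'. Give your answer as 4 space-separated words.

String 1: 'PKzn' → valid
String 2: '%2CjvA==' → invalid (bad char(s): ['%'])
String 3: 'FMQR4@E=' → invalid (bad char(s): ['@'])
String 4: 'gw==' → valid

Answer: yes no no yes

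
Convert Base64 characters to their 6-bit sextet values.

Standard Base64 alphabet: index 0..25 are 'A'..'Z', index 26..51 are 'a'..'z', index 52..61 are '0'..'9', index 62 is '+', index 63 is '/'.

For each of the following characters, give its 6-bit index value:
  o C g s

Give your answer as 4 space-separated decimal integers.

'o': a..z range, 26 + ord('o') − ord('a') = 40
'C': A..Z range, ord('C') − ord('A') = 2
'g': a..z range, 26 + ord('g') − ord('a') = 32
's': a..z range, 26 + ord('s') − ord('a') = 44

Answer: 40 2 32 44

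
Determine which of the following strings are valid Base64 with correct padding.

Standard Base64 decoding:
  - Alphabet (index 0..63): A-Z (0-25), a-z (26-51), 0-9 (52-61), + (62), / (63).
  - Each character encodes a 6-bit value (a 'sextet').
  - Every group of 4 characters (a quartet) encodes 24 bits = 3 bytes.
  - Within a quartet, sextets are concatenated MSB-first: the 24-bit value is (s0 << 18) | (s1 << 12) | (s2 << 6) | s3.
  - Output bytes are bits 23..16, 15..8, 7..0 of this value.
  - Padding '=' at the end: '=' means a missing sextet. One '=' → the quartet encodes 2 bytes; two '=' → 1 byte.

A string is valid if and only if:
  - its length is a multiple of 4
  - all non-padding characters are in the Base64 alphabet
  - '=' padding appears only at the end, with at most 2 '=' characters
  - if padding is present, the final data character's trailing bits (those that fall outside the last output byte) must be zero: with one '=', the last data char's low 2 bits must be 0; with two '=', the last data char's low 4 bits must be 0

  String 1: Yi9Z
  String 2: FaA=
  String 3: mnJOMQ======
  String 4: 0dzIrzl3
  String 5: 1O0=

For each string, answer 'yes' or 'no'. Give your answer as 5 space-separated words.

Answer: yes yes no yes yes

Derivation:
String 1: 'Yi9Z' → valid
String 2: 'FaA=' → valid
String 3: 'mnJOMQ======' → invalid (6 pad chars (max 2))
String 4: '0dzIrzl3' → valid
String 5: '1O0=' → valid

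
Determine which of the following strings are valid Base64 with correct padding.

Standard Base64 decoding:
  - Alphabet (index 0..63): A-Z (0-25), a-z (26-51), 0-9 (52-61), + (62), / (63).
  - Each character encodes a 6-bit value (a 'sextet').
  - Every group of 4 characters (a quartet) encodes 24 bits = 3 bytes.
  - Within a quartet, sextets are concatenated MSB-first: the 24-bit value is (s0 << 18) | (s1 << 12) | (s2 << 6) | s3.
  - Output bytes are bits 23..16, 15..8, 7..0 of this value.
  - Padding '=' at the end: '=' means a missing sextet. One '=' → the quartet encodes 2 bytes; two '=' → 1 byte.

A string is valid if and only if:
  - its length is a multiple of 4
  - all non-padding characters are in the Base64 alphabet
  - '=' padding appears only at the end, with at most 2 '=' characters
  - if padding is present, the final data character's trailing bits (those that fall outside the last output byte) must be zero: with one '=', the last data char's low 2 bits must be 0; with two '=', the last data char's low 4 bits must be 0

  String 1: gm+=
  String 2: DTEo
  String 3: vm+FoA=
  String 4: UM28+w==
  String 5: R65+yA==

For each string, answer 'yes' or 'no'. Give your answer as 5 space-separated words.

String 1: 'gm+=' → invalid (bad trailing bits)
String 2: 'DTEo' → valid
String 3: 'vm+FoA=' → invalid (len=7 not mult of 4)
String 4: 'UM28+w==' → valid
String 5: 'R65+yA==' → valid

Answer: no yes no yes yes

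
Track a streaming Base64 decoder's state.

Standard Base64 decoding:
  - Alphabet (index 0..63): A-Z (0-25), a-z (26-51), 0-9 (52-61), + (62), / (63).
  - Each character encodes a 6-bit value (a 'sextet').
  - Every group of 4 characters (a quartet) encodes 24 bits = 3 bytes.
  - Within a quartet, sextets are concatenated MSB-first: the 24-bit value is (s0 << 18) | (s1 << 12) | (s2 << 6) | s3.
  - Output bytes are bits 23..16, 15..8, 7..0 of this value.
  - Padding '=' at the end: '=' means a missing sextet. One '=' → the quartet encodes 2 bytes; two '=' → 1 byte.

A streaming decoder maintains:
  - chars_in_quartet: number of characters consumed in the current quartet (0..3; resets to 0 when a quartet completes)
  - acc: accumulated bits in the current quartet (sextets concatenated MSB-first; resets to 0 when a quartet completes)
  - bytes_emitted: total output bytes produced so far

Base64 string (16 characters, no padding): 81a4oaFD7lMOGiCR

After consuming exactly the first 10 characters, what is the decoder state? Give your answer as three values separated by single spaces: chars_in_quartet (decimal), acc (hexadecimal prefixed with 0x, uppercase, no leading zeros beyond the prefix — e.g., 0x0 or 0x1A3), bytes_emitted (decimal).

After char 0 ('8'=60): chars_in_quartet=1 acc=0x3C bytes_emitted=0
After char 1 ('1'=53): chars_in_quartet=2 acc=0xF35 bytes_emitted=0
After char 2 ('a'=26): chars_in_quartet=3 acc=0x3CD5A bytes_emitted=0
After char 3 ('4'=56): chars_in_quartet=4 acc=0xF356B8 -> emit F3 56 B8, reset; bytes_emitted=3
After char 4 ('o'=40): chars_in_quartet=1 acc=0x28 bytes_emitted=3
After char 5 ('a'=26): chars_in_quartet=2 acc=0xA1A bytes_emitted=3
After char 6 ('F'=5): chars_in_quartet=3 acc=0x28685 bytes_emitted=3
After char 7 ('D'=3): chars_in_quartet=4 acc=0xA1A143 -> emit A1 A1 43, reset; bytes_emitted=6
After char 8 ('7'=59): chars_in_quartet=1 acc=0x3B bytes_emitted=6
After char 9 ('l'=37): chars_in_quartet=2 acc=0xEE5 bytes_emitted=6

Answer: 2 0xEE5 6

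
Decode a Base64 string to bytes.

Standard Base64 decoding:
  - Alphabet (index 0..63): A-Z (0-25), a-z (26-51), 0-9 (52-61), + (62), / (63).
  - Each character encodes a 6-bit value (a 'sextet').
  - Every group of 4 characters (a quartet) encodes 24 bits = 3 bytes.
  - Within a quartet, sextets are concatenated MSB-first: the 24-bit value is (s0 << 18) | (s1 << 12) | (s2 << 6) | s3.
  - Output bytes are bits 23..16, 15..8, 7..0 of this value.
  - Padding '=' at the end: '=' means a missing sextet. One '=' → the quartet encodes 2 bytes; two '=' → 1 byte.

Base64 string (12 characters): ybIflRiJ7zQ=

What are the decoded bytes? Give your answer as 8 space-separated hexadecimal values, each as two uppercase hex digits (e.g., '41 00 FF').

After char 0 ('y'=50): chars_in_quartet=1 acc=0x32 bytes_emitted=0
After char 1 ('b'=27): chars_in_quartet=2 acc=0xC9B bytes_emitted=0
After char 2 ('I'=8): chars_in_quartet=3 acc=0x326C8 bytes_emitted=0
After char 3 ('f'=31): chars_in_quartet=4 acc=0xC9B21F -> emit C9 B2 1F, reset; bytes_emitted=3
After char 4 ('l'=37): chars_in_quartet=1 acc=0x25 bytes_emitted=3
After char 5 ('R'=17): chars_in_quartet=2 acc=0x951 bytes_emitted=3
After char 6 ('i'=34): chars_in_quartet=3 acc=0x25462 bytes_emitted=3
After char 7 ('J'=9): chars_in_quartet=4 acc=0x951889 -> emit 95 18 89, reset; bytes_emitted=6
After char 8 ('7'=59): chars_in_quartet=1 acc=0x3B bytes_emitted=6
After char 9 ('z'=51): chars_in_quartet=2 acc=0xEF3 bytes_emitted=6
After char 10 ('Q'=16): chars_in_quartet=3 acc=0x3BCD0 bytes_emitted=6
Padding '=': partial quartet acc=0x3BCD0 -> emit EF 34; bytes_emitted=8

Answer: C9 B2 1F 95 18 89 EF 34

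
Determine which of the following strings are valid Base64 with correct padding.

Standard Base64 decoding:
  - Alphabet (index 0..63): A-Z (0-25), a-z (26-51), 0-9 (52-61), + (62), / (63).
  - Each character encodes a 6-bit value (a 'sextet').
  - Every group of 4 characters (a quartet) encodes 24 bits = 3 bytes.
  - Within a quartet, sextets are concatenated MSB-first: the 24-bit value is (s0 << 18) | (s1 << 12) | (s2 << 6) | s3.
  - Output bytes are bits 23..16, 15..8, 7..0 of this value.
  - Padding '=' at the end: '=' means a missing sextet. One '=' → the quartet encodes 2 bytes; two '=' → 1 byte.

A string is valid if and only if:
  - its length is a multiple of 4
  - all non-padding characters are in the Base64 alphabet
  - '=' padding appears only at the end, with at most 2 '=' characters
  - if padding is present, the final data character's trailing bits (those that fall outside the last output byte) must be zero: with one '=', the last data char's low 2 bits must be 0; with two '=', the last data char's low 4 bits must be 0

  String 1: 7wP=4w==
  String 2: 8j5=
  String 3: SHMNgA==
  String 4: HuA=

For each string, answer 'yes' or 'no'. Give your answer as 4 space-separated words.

Answer: no no yes yes

Derivation:
String 1: '7wP=4w==' → invalid (bad char(s): ['=']; '=' in middle)
String 2: '8j5=' → invalid (bad trailing bits)
String 3: 'SHMNgA==' → valid
String 4: 'HuA=' → valid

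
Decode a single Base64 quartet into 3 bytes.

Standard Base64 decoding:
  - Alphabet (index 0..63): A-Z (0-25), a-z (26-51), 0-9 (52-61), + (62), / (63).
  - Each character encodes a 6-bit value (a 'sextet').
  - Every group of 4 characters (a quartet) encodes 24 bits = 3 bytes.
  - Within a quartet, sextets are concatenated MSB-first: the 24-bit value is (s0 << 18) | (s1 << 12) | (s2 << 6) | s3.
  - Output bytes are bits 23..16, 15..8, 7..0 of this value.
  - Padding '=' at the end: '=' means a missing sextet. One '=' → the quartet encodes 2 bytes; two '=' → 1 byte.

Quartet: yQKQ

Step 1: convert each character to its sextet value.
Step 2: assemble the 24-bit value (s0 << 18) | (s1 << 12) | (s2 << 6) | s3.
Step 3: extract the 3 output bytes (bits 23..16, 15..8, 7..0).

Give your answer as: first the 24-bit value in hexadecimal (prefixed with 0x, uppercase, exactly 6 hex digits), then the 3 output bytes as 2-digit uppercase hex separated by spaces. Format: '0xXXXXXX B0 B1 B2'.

Sextets: y=50, Q=16, K=10, Q=16
24-bit: (50<<18) | (16<<12) | (10<<6) | 16
      = 0xC80000 | 0x010000 | 0x000280 | 0x000010
      = 0xC90290
Bytes: (v>>16)&0xFF=C9, (v>>8)&0xFF=02, v&0xFF=90

Answer: 0xC90290 C9 02 90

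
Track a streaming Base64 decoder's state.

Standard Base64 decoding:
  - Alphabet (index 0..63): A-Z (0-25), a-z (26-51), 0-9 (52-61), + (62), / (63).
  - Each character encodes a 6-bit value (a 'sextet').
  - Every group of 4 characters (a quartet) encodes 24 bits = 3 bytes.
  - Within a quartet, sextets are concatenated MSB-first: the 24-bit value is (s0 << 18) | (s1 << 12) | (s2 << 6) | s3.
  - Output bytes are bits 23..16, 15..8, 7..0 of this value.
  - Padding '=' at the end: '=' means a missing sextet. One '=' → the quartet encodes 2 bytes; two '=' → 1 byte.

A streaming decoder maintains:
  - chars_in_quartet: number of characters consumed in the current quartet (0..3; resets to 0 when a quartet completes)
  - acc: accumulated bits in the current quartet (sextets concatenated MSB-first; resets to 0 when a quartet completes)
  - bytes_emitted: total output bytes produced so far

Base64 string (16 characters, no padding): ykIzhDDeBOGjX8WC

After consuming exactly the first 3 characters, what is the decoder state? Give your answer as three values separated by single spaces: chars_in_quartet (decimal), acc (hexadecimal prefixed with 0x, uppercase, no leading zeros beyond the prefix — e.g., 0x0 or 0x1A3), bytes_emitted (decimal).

After char 0 ('y'=50): chars_in_quartet=1 acc=0x32 bytes_emitted=0
After char 1 ('k'=36): chars_in_quartet=2 acc=0xCA4 bytes_emitted=0
After char 2 ('I'=8): chars_in_quartet=3 acc=0x32908 bytes_emitted=0

Answer: 3 0x32908 0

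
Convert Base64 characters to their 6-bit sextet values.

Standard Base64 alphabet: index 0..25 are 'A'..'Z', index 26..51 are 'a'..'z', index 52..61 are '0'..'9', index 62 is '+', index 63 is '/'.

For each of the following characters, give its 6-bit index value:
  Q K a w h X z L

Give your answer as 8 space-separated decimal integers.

'Q': A..Z range, ord('Q') − ord('A') = 16
'K': A..Z range, ord('K') − ord('A') = 10
'a': a..z range, 26 + ord('a') − ord('a') = 26
'w': a..z range, 26 + ord('w') − ord('a') = 48
'h': a..z range, 26 + ord('h') − ord('a') = 33
'X': A..Z range, ord('X') − ord('A') = 23
'z': a..z range, 26 + ord('z') − ord('a') = 51
'L': A..Z range, ord('L') − ord('A') = 11

Answer: 16 10 26 48 33 23 51 11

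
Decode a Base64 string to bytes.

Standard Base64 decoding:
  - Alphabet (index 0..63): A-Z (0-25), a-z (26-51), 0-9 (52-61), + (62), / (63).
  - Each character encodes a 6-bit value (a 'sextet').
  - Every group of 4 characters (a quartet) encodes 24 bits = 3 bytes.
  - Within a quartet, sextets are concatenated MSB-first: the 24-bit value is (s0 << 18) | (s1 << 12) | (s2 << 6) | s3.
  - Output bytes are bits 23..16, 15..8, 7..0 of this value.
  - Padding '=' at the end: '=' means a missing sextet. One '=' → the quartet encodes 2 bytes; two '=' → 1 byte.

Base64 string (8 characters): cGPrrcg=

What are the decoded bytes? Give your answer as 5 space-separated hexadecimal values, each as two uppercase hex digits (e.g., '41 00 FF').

Answer: 70 63 EB AD C8

Derivation:
After char 0 ('c'=28): chars_in_quartet=1 acc=0x1C bytes_emitted=0
After char 1 ('G'=6): chars_in_quartet=2 acc=0x706 bytes_emitted=0
After char 2 ('P'=15): chars_in_quartet=3 acc=0x1C18F bytes_emitted=0
After char 3 ('r'=43): chars_in_quartet=4 acc=0x7063EB -> emit 70 63 EB, reset; bytes_emitted=3
After char 4 ('r'=43): chars_in_quartet=1 acc=0x2B bytes_emitted=3
After char 5 ('c'=28): chars_in_quartet=2 acc=0xADC bytes_emitted=3
After char 6 ('g'=32): chars_in_quartet=3 acc=0x2B720 bytes_emitted=3
Padding '=': partial quartet acc=0x2B720 -> emit AD C8; bytes_emitted=5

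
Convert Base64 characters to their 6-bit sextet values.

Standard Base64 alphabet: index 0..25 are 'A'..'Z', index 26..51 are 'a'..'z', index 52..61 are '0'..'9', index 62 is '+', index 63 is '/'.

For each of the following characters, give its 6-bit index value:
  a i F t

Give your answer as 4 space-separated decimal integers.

'a': a..z range, 26 + ord('a') − ord('a') = 26
'i': a..z range, 26 + ord('i') − ord('a') = 34
'F': A..Z range, ord('F') − ord('A') = 5
't': a..z range, 26 + ord('t') − ord('a') = 45

Answer: 26 34 5 45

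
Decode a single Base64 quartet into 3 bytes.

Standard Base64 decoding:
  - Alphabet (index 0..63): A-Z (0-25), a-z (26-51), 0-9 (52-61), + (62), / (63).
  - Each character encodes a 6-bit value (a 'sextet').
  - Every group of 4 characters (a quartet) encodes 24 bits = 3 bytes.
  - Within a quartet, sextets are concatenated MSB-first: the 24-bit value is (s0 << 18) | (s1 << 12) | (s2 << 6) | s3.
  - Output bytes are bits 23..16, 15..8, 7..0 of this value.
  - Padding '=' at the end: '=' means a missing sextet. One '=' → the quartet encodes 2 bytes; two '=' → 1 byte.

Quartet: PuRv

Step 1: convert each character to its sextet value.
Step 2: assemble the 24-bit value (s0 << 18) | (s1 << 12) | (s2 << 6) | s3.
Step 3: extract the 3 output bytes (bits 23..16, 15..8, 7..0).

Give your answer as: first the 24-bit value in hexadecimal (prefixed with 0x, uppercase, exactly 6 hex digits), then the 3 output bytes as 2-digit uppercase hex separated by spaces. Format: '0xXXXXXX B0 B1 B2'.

Sextets: P=15, u=46, R=17, v=47
24-bit: (15<<18) | (46<<12) | (17<<6) | 47
      = 0x3C0000 | 0x02E000 | 0x000440 | 0x00002F
      = 0x3EE46F
Bytes: (v>>16)&0xFF=3E, (v>>8)&0xFF=E4, v&0xFF=6F

Answer: 0x3EE46F 3E E4 6F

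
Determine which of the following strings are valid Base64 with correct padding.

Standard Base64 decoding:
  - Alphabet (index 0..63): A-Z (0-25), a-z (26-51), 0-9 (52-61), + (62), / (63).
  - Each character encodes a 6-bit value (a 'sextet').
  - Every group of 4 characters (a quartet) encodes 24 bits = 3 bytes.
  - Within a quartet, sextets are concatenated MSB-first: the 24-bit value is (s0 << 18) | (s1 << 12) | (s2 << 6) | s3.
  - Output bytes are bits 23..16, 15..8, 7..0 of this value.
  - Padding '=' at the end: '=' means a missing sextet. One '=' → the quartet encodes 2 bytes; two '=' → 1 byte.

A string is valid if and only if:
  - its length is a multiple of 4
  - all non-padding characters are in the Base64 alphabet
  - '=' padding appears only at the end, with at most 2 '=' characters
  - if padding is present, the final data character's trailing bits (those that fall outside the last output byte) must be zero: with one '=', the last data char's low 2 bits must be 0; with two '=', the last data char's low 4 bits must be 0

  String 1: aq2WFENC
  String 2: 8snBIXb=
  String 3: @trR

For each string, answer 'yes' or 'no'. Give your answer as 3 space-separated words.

String 1: 'aq2WFENC' → valid
String 2: '8snBIXb=' → invalid (bad trailing bits)
String 3: '@trR' → invalid (bad char(s): ['@'])

Answer: yes no no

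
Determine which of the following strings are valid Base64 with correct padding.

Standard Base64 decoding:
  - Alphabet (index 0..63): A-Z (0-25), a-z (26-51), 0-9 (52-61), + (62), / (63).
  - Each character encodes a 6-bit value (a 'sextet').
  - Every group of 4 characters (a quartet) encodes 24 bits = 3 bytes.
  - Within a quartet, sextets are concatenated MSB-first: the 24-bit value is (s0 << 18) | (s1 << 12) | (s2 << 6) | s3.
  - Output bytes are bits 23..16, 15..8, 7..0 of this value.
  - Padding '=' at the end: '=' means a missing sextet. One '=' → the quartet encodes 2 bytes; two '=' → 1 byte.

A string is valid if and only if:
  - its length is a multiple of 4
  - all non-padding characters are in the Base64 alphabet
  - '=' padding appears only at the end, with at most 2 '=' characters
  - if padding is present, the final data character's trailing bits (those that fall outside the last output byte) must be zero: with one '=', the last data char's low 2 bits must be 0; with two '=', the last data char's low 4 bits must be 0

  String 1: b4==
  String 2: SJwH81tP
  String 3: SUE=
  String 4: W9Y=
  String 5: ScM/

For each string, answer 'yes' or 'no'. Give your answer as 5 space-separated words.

Answer: no yes yes yes yes

Derivation:
String 1: 'b4==' → invalid (bad trailing bits)
String 2: 'SJwH81tP' → valid
String 3: 'SUE=' → valid
String 4: 'W9Y=' → valid
String 5: 'ScM/' → valid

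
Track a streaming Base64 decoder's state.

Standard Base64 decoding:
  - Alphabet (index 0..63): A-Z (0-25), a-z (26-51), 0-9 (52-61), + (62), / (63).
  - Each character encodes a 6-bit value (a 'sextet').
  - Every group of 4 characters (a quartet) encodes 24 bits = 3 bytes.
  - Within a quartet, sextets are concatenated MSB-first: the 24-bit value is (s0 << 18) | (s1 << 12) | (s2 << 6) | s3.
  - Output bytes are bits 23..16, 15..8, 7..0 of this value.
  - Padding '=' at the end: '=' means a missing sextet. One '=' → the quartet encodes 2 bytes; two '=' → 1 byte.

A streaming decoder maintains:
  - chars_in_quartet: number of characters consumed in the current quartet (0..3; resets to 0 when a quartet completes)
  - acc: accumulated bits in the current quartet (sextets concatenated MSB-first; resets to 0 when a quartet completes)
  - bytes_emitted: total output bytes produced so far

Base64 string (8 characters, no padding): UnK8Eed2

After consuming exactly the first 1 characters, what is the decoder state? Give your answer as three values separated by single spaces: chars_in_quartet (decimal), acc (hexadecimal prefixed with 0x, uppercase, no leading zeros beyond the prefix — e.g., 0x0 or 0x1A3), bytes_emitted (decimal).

Answer: 1 0x14 0

Derivation:
After char 0 ('U'=20): chars_in_quartet=1 acc=0x14 bytes_emitted=0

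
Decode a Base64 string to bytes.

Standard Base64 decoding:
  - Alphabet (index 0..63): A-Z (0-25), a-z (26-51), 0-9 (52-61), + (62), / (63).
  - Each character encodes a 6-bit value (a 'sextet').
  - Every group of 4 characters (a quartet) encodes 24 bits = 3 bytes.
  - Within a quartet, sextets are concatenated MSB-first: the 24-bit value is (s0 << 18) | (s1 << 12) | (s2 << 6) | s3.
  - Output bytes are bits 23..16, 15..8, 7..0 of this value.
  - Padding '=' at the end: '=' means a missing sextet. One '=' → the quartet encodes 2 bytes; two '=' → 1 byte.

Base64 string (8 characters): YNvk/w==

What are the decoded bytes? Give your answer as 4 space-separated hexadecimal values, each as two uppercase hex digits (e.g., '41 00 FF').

Answer: 60 DB E4 FF

Derivation:
After char 0 ('Y'=24): chars_in_quartet=1 acc=0x18 bytes_emitted=0
After char 1 ('N'=13): chars_in_quartet=2 acc=0x60D bytes_emitted=0
After char 2 ('v'=47): chars_in_quartet=3 acc=0x1836F bytes_emitted=0
After char 3 ('k'=36): chars_in_quartet=4 acc=0x60DBE4 -> emit 60 DB E4, reset; bytes_emitted=3
After char 4 ('/'=63): chars_in_quartet=1 acc=0x3F bytes_emitted=3
After char 5 ('w'=48): chars_in_quartet=2 acc=0xFF0 bytes_emitted=3
Padding '==': partial quartet acc=0xFF0 -> emit FF; bytes_emitted=4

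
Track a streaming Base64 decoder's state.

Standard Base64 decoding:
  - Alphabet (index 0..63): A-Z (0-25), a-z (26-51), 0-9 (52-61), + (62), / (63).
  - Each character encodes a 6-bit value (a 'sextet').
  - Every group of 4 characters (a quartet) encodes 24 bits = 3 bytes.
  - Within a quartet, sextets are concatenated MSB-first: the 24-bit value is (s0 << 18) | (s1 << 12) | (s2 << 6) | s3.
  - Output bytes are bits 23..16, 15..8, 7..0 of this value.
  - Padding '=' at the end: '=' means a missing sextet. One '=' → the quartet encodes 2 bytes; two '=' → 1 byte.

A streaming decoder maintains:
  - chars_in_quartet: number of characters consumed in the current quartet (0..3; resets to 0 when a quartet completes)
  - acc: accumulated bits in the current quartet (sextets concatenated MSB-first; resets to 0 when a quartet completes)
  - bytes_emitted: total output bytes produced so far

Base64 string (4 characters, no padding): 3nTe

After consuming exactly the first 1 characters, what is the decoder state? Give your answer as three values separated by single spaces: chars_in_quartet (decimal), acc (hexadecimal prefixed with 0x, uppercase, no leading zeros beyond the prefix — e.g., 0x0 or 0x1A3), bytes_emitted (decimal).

Answer: 1 0x37 0

Derivation:
After char 0 ('3'=55): chars_in_quartet=1 acc=0x37 bytes_emitted=0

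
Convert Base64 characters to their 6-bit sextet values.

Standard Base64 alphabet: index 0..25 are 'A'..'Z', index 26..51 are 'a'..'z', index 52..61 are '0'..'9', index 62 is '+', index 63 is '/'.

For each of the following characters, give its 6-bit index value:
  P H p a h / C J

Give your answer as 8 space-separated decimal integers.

'P': A..Z range, ord('P') − ord('A') = 15
'H': A..Z range, ord('H') − ord('A') = 7
'p': a..z range, 26 + ord('p') − ord('a') = 41
'a': a..z range, 26 + ord('a') − ord('a') = 26
'h': a..z range, 26 + ord('h') − ord('a') = 33
'/': index 63
'C': A..Z range, ord('C') − ord('A') = 2
'J': A..Z range, ord('J') − ord('A') = 9

Answer: 15 7 41 26 33 63 2 9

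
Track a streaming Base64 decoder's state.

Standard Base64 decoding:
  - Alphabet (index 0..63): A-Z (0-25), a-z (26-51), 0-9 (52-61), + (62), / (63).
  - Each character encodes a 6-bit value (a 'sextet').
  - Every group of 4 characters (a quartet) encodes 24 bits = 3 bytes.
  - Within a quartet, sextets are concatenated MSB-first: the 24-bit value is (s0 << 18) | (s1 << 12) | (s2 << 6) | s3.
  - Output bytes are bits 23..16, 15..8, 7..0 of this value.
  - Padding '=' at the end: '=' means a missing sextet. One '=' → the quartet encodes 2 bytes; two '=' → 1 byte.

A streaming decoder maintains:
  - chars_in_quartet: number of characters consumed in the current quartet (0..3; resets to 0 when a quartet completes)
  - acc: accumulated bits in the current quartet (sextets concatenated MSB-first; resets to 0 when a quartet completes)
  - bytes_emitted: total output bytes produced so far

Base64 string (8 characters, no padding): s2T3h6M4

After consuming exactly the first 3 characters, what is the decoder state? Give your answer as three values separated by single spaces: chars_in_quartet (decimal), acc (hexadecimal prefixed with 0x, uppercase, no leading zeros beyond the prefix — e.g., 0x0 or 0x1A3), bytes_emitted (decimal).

Answer: 3 0x2CD93 0

Derivation:
After char 0 ('s'=44): chars_in_quartet=1 acc=0x2C bytes_emitted=0
After char 1 ('2'=54): chars_in_quartet=2 acc=0xB36 bytes_emitted=0
After char 2 ('T'=19): chars_in_quartet=3 acc=0x2CD93 bytes_emitted=0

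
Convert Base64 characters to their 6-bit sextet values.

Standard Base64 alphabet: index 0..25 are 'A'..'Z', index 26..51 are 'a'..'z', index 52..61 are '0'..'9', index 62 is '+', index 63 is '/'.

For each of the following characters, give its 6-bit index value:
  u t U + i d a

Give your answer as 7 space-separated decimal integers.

'u': a..z range, 26 + ord('u') − ord('a') = 46
't': a..z range, 26 + ord('t') − ord('a') = 45
'U': A..Z range, ord('U') − ord('A') = 20
'+': index 62
'i': a..z range, 26 + ord('i') − ord('a') = 34
'd': a..z range, 26 + ord('d') − ord('a') = 29
'a': a..z range, 26 + ord('a') − ord('a') = 26

Answer: 46 45 20 62 34 29 26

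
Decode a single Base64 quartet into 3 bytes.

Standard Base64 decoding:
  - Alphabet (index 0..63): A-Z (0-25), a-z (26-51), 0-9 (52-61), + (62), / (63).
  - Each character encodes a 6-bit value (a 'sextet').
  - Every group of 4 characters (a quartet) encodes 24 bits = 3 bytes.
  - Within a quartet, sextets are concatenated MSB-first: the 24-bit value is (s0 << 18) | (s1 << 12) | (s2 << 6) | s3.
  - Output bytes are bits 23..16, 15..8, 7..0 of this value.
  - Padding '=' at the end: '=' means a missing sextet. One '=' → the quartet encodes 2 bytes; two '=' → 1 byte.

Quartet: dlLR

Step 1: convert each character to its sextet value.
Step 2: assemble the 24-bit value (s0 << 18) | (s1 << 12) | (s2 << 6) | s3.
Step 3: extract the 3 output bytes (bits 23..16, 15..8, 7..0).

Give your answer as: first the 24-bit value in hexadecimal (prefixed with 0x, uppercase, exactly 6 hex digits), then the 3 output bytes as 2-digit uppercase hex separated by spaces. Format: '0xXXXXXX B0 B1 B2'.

Sextets: d=29, l=37, L=11, R=17
24-bit: (29<<18) | (37<<12) | (11<<6) | 17
      = 0x740000 | 0x025000 | 0x0002C0 | 0x000011
      = 0x7652D1
Bytes: (v>>16)&0xFF=76, (v>>8)&0xFF=52, v&0xFF=D1

Answer: 0x7652D1 76 52 D1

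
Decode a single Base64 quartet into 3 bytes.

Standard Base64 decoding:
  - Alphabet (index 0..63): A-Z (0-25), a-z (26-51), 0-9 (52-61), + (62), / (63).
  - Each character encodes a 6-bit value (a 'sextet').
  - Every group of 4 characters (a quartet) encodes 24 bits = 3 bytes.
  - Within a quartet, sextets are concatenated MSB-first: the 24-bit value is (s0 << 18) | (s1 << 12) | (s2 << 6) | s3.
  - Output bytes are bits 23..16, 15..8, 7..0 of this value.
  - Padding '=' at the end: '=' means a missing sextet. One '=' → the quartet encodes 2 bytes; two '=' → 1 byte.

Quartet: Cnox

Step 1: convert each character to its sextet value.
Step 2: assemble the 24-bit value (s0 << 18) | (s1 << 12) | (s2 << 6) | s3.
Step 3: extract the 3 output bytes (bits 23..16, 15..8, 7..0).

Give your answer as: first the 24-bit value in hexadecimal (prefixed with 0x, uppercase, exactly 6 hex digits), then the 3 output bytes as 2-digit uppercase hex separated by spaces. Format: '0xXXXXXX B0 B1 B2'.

Answer: 0x0A7A31 0A 7A 31

Derivation:
Sextets: C=2, n=39, o=40, x=49
24-bit: (2<<18) | (39<<12) | (40<<6) | 49
      = 0x080000 | 0x027000 | 0x000A00 | 0x000031
      = 0x0A7A31
Bytes: (v>>16)&0xFF=0A, (v>>8)&0xFF=7A, v&0xFF=31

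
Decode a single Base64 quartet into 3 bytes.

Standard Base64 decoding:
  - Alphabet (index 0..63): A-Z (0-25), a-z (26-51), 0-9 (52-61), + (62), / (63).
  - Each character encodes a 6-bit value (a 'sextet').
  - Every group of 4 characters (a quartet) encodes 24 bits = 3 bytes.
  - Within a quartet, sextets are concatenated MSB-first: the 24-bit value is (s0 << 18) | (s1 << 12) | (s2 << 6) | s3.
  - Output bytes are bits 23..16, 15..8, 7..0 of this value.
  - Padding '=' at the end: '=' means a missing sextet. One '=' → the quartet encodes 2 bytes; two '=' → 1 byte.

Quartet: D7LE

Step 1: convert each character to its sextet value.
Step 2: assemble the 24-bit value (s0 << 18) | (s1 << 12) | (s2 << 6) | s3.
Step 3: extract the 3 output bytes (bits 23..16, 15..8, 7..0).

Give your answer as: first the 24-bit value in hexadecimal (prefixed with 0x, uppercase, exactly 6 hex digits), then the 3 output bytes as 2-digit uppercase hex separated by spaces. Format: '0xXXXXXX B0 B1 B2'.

Sextets: D=3, 7=59, L=11, E=4
24-bit: (3<<18) | (59<<12) | (11<<6) | 4
      = 0x0C0000 | 0x03B000 | 0x0002C0 | 0x000004
      = 0x0FB2C4
Bytes: (v>>16)&0xFF=0F, (v>>8)&0xFF=B2, v&0xFF=C4

Answer: 0x0FB2C4 0F B2 C4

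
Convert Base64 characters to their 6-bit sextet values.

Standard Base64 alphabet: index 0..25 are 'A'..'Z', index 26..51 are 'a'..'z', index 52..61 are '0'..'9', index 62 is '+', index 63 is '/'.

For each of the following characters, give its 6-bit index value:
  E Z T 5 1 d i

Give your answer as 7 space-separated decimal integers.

Answer: 4 25 19 57 53 29 34

Derivation:
'E': A..Z range, ord('E') − ord('A') = 4
'Z': A..Z range, ord('Z') − ord('A') = 25
'T': A..Z range, ord('T') − ord('A') = 19
'5': 0..9 range, 52 + ord('5') − ord('0') = 57
'1': 0..9 range, 52 + ord('1') − ord('0') = 53
'd': a..z range, 26 + ord('d') − ord('a') = 29
'i': a..z range, 26 + ord('i') − ord('a') = 34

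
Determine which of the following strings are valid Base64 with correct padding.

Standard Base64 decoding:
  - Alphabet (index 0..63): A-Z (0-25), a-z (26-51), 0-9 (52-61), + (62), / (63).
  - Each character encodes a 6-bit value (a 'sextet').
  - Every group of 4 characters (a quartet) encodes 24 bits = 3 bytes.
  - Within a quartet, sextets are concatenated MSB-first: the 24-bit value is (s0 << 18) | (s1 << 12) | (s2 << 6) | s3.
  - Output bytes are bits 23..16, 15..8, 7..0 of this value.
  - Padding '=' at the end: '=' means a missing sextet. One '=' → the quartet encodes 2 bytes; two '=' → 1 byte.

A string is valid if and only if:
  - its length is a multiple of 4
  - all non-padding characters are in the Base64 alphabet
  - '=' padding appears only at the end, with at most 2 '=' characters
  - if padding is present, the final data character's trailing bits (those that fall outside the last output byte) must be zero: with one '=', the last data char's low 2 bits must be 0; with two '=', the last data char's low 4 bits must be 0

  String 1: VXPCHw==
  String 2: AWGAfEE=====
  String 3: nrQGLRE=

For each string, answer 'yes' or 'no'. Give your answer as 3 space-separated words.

String 1: 'VXPCHw==' → valid
String 2: 'AWGAfEE=====' → invalid (5 pad chars (max 2))
String 3: 'nrQGLRE=' → valid

Answer: yes no yes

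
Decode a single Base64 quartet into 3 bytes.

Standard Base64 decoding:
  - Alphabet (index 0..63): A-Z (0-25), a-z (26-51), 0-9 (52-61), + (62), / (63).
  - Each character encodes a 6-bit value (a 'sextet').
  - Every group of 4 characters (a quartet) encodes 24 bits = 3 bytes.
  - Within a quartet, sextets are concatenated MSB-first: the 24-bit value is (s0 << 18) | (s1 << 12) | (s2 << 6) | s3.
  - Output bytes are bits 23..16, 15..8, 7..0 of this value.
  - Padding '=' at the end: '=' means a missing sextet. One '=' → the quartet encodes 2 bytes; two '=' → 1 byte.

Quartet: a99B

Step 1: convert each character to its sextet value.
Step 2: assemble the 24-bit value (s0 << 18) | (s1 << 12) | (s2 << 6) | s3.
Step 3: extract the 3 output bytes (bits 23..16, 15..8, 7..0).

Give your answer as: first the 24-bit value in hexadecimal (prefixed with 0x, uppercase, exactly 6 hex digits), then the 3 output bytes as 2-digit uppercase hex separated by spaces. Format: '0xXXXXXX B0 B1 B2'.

Answer: 0x6BDF41 6B DF 41

Derivation:
Sextets: a=26, 9=61, 9=61, B=1
24-bit: (26<<18) | (61<<12) | (61<<6) | 1
      = 0x680000 | 0x03D000 | 0x000F40 | 0x000001
      = 0x6BDF41
Bytes: (v>>16)&0xFF=6B, (v>>8)&0xFF=DF, v&0xFF=41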